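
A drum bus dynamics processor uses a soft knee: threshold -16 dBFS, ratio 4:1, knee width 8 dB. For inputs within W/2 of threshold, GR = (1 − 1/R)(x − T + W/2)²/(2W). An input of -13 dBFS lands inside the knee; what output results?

-15.296875 dBFS

x − T + W/2 = -13 − (-16) + 4 = 7.
GR = (1 − 1/4) × 7² / 16 = 0.75 × 49 / 16 = 2.296875 dB.
Output = -13 − 2.296875 = -15.296875 dBFS.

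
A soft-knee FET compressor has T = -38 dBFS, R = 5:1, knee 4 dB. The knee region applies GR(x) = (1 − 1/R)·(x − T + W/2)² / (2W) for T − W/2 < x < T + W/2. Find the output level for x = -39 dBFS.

x − T + W/2 = -39 − (-38) + 2 = 1.
GR = (1 − 1/5) × 1² / 8 = 0.8 × 1 / 8 = 0.1 dB.
Output = -39 − 0.1 = -39.1 dBFS.

-39.1 dBFS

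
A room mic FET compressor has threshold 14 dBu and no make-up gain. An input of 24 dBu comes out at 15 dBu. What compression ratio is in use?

Input overshoot = 24 − 14 = 10 dB; output overshoot = 15 − 14 = 1 dB.
Ratio = 10 / 1 = 10.

10:1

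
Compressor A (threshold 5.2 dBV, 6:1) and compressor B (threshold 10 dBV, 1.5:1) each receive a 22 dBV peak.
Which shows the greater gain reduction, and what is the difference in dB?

A: 16.8 dB over, compressed to 2.8 dB over, so 14 dB of GR.
B: 12 dB over, compressed to 8 dB over, so 4 dB of GR.
A reduces 10 dB more.

A, by 10 dB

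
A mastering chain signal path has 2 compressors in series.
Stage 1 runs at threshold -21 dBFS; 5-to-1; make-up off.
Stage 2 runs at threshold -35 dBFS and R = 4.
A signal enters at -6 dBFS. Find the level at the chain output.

-30.75 dBFS

Stage 1: -6 dBFS is 15 dB over -21 dBFS; at 5:1 that becomes 3 dB over, giving -18 dBFS.
Stage 2: -18 dBFS is 17 dB over -35 dBFS; at 4:1 that becomes 4.25 dB over, giving -30.75 dBFS.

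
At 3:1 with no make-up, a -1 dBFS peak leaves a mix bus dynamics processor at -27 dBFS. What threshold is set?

-40 dBFS

Input is 39 dB above T (since output overshoot × R = input overshoot: (-27 − T)·3 = -1 − T gives T = -40 dBFS).
Check: -40 + (-1 − (-40))/3 = -40 + 13 = -27 dBFS. ✓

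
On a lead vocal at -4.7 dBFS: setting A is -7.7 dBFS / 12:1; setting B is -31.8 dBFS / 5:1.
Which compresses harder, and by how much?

B, by 18.93 dB

A: 3 dB over, compressed to 0.25 dB over, so 2.75 dB of GR.
B: 27.1 dB over, compressed to 5.42 dB over, so 21.68 dB of GR.
B reduces 18.93 dB more.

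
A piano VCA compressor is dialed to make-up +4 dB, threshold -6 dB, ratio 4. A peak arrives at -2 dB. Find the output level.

-2 dB sits 4 dB over threshold.
At 4:1 the overshoot is divided by 4, leaving 1 dB above threshold.
That puts the output at -5 dB; make-up adds 4 dB, giving -1 dB.

-1 dB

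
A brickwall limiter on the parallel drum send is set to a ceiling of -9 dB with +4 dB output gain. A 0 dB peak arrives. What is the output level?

-5 dB

The limiter clamps the peak to its -9 dB ceiling.
Output gain then adds 4 dB: -9 + 4 = -5 dB.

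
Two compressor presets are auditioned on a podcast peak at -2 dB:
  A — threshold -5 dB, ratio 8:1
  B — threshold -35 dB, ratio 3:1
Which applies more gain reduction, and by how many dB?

A: overshoot 3 dB → output overshoot 0.375 dB → GR 2.625 dB.
B: overshoot 33 dB → output overshoot 11 dB → GR 22 dB.
B reduces 19.375 dB more.

B, by 19.375 dB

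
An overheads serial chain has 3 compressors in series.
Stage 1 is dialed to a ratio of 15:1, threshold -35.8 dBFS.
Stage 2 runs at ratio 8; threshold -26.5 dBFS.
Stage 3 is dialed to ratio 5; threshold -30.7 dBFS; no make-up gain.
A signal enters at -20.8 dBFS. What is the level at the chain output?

-34.8 dBFS

Stage 1: overshoot 15 dB → 15/15 = 1 dB → -34.8 dBFS.
Stage 2: -34.8 dBFS ≤ -26.5 dBFS, so stage 2 doesn't engage; output -34.8 dBFS.
Stage 3: -34.8 dBFS ≤ -30.7 dBFS, so stage 3 doesn't engage; output -34.8 dBFS.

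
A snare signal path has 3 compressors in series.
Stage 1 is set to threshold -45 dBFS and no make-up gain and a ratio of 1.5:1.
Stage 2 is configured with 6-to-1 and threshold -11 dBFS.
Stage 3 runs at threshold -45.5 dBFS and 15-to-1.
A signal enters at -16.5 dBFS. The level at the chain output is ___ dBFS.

-44.2 dBFS

Stage 1: 28.5 dB above -45 dBFS, reduced 1.5:1 to 19 dB above → -26 dBFS.
Stage 2: below threshold (-26 ≤ -11); passes unchanged; output -26 dBFS.
Stage 3: 19.5 dB above -45.5 dBFS, reduced 15:1 to 1.3 dB above → -44.2 dBFS.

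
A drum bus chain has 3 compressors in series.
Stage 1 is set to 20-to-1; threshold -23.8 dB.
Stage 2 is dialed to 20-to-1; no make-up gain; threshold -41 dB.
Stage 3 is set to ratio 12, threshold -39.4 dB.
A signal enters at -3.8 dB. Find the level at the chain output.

Stage 1: overshoot 20 dB → 20/20 = 1 dB → -22.8 dB.
Stage 2: overshoot 18.2 dB → 18.2/20 = 0.91 dB → -40.09 dB.
Stage 3: below threshold (-40.09 ≤ -39.4); passes unchanged; output -40.09 dB.

-40.09 dB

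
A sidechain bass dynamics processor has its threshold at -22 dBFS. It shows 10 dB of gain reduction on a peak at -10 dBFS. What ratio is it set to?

6:1

Input overshoot = -10 − (-22) = 12 dB.
Output overshoot = 12 − 10 = 2 dB.
Ratio = input overshoot / output overshoot = 12 / 2 = 6.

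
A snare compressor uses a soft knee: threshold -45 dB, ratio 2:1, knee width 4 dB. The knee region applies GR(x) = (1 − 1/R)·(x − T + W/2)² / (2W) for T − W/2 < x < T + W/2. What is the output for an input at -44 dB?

x − T + W/2 = -44 − (-45) + 2 = 3.
GR = (1 − 1/2) × 3² / 8 = 0.5 × 9 / 8 = 0.5625 dB.
Output = -44 − 0.5625 = -44.5625 dB.

-44.5625 dB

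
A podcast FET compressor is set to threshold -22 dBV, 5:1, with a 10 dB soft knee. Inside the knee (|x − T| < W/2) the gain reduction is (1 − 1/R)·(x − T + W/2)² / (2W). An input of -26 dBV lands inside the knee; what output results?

x − T + W/2 = -26 − (-22) + 5 = 1.
GR = (1 − 1/5) × 1² / 20 = 0.8 × 1 / 20 = 0.04 dB.
Output = -26 − 0.04 = -26.04 dBV.

-26.04 dBV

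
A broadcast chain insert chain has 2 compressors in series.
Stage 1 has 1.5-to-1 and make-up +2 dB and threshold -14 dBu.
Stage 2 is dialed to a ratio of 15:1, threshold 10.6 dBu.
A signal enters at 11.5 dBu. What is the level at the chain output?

Stage 1: 25.5 dB above -14 dBu, reduced 1.5:1 to 17 dB above → 3 dBu; +2 dB make-up → 5 dBu.
Stage 2: 5 dBu is at or below the 10.6 dBu threshold — no compression; output 5 dBu.

5 dBu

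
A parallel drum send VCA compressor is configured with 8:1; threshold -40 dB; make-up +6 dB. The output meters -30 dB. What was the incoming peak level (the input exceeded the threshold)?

Stripping the +6 dB make-up gives -36 dB at the gain stage.
Post-compression overshoot = -36 − (-40) = 4 dB.
Input overshoot = R × output overshoot = 32 dB → input = -40 + 32 = -8 dB.

-8 dB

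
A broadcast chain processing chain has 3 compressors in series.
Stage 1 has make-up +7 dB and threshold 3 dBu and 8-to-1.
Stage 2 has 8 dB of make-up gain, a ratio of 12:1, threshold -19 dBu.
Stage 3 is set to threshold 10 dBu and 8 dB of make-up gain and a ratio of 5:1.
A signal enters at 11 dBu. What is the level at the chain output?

-0.5 dBu

Stage 1: overshoot 8 dB → 8/8 = 1 dB → 4 dBu; +7 dB make-up → 11 dBu.
Stage 2: 30 dB above -19 dBu, reduced 12:1 to 2.5 dB above → -16.5 dBu; +8 dB make-up → -8.5 dBu.
Stage 3: -8.5 dBu ≤ 10 dBu, so stage 3 doesn't engage; make-up brings it to -0.5 dBu.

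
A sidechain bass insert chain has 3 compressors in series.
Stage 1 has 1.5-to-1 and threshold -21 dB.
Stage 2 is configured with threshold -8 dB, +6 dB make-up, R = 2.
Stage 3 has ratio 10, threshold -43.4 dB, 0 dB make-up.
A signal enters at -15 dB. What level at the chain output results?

-40.16 dB

Stage 1: 6 dB above -21 dB, reduced 1.5:1 to 4 dB above → -17 dB.
Stage 2: below threshold (-17 ≤ -8); passes unchanged; make-up brings it to -11 dB.
Stage 3: -11 dB is 32.4 dB over -43.4 dB; at 10:1 that becomes 3.24 dB over, giving -40.16 dB.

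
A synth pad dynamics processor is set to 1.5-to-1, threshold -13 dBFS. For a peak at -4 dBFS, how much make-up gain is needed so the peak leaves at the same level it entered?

3 dB

The peak compresses to -13 + 9/1.5 = -7 dBFS.
To reach -4 dBFS requires -4 − (-7) = 3 dB of make-up.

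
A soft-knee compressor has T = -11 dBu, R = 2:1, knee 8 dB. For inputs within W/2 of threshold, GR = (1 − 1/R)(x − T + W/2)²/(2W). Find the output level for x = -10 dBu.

x − T + W/2 = -10 − (-11) + 4 = 5.
GR = (1 − 1/2) × 5² / 16 = 0.5 × 25 / 16 = 0.78125 dB.
Output = -10 − 0.78125 = -10.78125 dBu.

-10.78125 dBu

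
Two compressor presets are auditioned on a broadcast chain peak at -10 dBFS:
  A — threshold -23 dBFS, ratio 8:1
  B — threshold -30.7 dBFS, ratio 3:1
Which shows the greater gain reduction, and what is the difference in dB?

B, by 2.425 dB

A: overshoot 13 dB → output overshoot 1.625 dB → GR 11.375 dB.
B: overshoot 20.7 dB → output overshoot 6.9 dB → GR 13.8 dB.
B applies 2.425 dB more gain reduction.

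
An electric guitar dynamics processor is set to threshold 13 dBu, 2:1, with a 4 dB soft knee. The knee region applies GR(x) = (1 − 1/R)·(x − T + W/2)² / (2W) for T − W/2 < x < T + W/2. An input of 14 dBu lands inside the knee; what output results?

13.4375 dBu

x − T + W/2 = 14 − 13 + 2 = 3.
GR = (1 − 1/2) × 3² / 8 = 0.5 × 9 / 8 = 0.5625 dB.
Output = 14 − 0.5625 = 13.4375 dBu.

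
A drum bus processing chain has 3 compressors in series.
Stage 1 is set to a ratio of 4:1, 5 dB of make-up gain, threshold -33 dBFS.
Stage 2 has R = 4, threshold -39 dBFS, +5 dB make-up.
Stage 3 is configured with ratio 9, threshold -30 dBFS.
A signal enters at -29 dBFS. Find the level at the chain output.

Stage 1: -29 dBFS is 4 dB over -33 dBFS; at 4:1 that becomes 1 dB over, giving -32 dBFS; +5 dB make-up → -27 dBFS.
Stage 2: -27 dBFS is 12 dB over -39 dBFS; at 4:1 that becomes 3 dB over, giving -36 dBFS; +5 dB make-up → -31 dBFS.
Stage 3: below threshold (-31 ≤ -30); passes unchanged; output -31 dBFS.

-31 dBFS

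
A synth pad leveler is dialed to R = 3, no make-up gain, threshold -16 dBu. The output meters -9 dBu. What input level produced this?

5 dBu

That's 7 dB above the -16 dBu threshold.
Undo the ratio: input overshoot = 7 × 3 = 21 dB, giving input = 5 dBu.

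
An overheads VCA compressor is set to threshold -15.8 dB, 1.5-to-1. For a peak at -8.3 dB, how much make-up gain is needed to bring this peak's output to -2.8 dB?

The peak compresses to -15.8 + 7.5/1.5 = -10.8 dB.
To reach -2.8 dB requires -2.8 − (-10.8) = 8 dB of make-up.

8 dB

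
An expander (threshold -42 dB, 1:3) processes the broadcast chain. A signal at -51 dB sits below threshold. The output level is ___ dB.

The input is 9 dB below the -42 dB threshold.
A 1:3 expander multiplies undershoot by 3: 9 × 3 = 27 dB below threshold.
Output = -42 − 27 = -69 dB.

-69 dB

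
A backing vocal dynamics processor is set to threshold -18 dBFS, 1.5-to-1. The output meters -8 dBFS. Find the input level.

-3 dBFS

Post-compression overshoot = -8 − (-18) = 10 dB.
Undo the ratio: input overshoot = 10 × 1.5 = 15 dB, giving input = -3 dBFS.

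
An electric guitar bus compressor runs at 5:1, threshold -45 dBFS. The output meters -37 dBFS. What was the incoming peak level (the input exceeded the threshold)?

-5 dBFS

That's 8 dB above the -45 dBFS threshold.
Before 5:1 compression the overshoot was 8 × 5 = 40 dB, so input = -45 + 40 = -5 dBFS.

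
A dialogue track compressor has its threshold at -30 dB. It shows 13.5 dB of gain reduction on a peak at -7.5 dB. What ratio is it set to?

2.5:1

Input overshoot = -7.5 − (-30) = 22.5 dB.
Output overshoot = 22.5 − 13.5 = 9 dB.
Ratio = input overshoot / output overshoot = 22.5 / 9 = 2.5.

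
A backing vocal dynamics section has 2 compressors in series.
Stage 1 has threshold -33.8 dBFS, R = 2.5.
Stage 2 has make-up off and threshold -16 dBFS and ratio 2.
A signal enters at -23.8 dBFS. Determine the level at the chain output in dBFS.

Stage 1: -23.8 dBFS is 10 dB over -33.8 dBFS; at 2.5:1 that becomes 4 dB over, giving -29.8 dBFS.
Stage 2: -29.8 dBFS is at or below the -16 dBFS threshold — no compression; output -29.8 dBFS.

-29.8 dBFS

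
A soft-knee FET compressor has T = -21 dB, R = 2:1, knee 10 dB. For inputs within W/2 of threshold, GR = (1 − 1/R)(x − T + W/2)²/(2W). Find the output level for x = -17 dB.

-19.025 dB

x − T + W/2 = -17 − (-21) + 5 = 9.
GR = (1 − 1/2) × 9² / 20 = 0.5 × 81 / 20 = 2.025 dB.
Output = -17 − 2.025 = -19.025 dB.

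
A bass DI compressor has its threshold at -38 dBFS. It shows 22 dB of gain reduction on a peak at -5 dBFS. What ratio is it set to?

3:1

Input overshoot = -5 − (-38) = 33 dB.
Output overshoot = 33 − 22 = 11 dB.
Ratio = input overshoot / output overshoot = 33 / 11 = 3.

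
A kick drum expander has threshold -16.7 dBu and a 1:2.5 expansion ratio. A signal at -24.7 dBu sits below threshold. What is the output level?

-36.7 dBu

Undershoot = (-16.7) − (-24.7) = 8 dB.
At 1:2.5, that expands to 20 dB under threshold.
Output = -16.7 − 20 = -36.7 dBu.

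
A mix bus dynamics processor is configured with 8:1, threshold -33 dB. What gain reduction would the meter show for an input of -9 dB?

21 dB

The signal is 24 dB above threshold.
A 8:1 ratio leaves 3 dB of that excess.
So the signal is attenuated by 24 − 3 = 21 dB.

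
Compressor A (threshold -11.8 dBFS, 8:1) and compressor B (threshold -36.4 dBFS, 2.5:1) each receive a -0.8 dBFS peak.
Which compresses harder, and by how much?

B, by 11.735 dB

A: 11 dB over, compressed to 1.375 dB over, so 9.625 dB of GR.
B: 35.6 dB over, compressed to 14.24 dB over, so 21.36 dB of GR.
B reduces 11.735 dB more.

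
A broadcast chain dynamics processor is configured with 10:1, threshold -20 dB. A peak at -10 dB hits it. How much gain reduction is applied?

9 dB

-10 dB exceeds the threshold by 10 dB.
After 10:1 compression the overshoot becomes 10/10 = 1 dB.
Gain reduction = 10 − 1 = 9 dB.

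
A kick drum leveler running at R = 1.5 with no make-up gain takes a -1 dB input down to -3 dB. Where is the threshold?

-7 dB

Gain reduction = -1 − (-3) = 2 dB; output overshoot = GR / (R − 1) = 2 / 0.5 = 4 dB.
Threshold = output − output overshoot = -3 − 4 = -7 dB.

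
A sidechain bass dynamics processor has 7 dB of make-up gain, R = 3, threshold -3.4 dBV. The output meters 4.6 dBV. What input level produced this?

Before make-up, the level was 4.6 − 7 = -2.4 dBV.
Post-compression overshoot = -2.4 − (-3.4) = 1 dB.
Input overshoot = R × output overshoot = 3 dB → input = -3.4 + 3 = -0.4 dBV.

-0.4 dBV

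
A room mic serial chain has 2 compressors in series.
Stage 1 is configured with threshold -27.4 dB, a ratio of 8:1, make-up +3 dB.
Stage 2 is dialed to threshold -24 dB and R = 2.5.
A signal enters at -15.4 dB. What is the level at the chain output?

Stage 1: overshoot 12 dB → 12/8 = 1.5 dB → -25.9 dB; +3 dB make-up → -22.9 dB.
Stage 2: -22.9 dB is 1.1 dB over -24 dB; at 2.5:1 that becomes 0.44 dB over, giving -23.56 dB.

-23.56 dB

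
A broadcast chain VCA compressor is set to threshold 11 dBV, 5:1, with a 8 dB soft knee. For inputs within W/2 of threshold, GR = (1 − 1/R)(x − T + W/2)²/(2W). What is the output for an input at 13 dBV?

11.2 dBV

x − T + W/2 = 13 − 11 + 4 = 6.
GR = (1 − 1/5) × 6² / 16 = 0.8 × 36 / 16 = 1.8 dB.
Output = 13 − 1.8 = 11.2 dBV.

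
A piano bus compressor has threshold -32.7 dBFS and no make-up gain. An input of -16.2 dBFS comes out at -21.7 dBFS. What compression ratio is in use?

1.5:1

Input overshoot = -16.2 − (-32.7) = 16.5 dB; output overshoot = -21.7 − (-32.7) = 11 dB.
Ratio = 16.5 / 11 = 1.5.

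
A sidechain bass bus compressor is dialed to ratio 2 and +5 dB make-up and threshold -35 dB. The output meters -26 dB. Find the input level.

Stripping the +5 dB make-up gives -31 dB at the gain stage.
The compressed level sits -31 − (-35) = 4 dB over threshold.
Undo the ratio: input overshoot = 4 × 2 = 8 dB, giving input = -27 dB.

-27 dB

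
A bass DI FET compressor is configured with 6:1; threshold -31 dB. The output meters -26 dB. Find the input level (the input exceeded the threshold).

-1 dB

Post-compression overshoot = -26 − (-31) = 5 dB.
Input overshoot = R × output overshoot = 30 dB → input = -31 + 30 = -1 dB.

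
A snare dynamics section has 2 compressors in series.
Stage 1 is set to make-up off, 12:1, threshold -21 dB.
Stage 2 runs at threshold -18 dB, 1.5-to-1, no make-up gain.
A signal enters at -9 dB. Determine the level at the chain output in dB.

-20 dB

Stage 1: -9 dB is 12 dB over -21 dB; at 12:1 that becomes 1 dB over, giving -20 dB.
Stage 2: -20 dB is at or below the -18 dB threshold — no compression; output -20 dB.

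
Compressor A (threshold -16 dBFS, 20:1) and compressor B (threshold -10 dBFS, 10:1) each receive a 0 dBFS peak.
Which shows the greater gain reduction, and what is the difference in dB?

A, by 6.2 dB

A: 16 dB over, compressed to 0.8 dB over, so 15.2 dB of GR.
B: 10 dB over, compressed to 1 dB over, so 9 dB of GR.
Difference: 6.2 dB in favour of A.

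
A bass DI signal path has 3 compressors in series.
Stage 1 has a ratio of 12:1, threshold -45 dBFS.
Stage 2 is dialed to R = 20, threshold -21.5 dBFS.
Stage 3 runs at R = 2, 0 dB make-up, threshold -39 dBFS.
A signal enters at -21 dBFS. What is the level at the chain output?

-43 dBFS

Stage 1: overshoot 24 dB → 24/12 = 2 dB → -43 dBFS.
Stage 2: below threshold (-43 ≤ -21.5); passes unchanged; output -43 dBFS.
Stage 3: -43 dBFS is at or below the -39 dBFS threshold — no compression; output -43 dBFS.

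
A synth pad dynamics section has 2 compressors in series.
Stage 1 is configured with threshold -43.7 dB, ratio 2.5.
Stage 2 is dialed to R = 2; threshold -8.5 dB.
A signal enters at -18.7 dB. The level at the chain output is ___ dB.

-33.7 dB

Stage 1: 25 dB above -43.7 dB, reduced 2.5:1 to 10 dB above → -33.7 dB.
Stage 2: -33.7 dB is at or below the -8.5 dB threshold — no compression; output -33.7 dB.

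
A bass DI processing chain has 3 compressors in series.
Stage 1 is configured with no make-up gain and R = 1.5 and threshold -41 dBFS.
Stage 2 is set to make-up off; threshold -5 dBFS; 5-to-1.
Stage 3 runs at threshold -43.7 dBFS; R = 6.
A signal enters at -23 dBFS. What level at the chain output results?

Stage 1: overshoot 18 dB → 18/1.5 = 12 dB → -29 dBFS.
Stage 2: -29 dBFS is at or below the -5 dBFS threshold — no compression; output -29 dBFS.
Stage 3: 14.7 dB above -43.7 dBFS, reduced 6:1 to 2.45 dB above → -41.25 dBFS.

-41.25 dBFS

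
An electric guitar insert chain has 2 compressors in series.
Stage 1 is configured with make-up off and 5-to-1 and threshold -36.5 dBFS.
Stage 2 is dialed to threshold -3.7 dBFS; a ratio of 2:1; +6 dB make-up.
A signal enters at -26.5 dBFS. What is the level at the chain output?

Stage 1: -26.5 dBFS is 10 dB over -36.5 dBFS; at 5:1 that becomes 2 dB over, giving -34.5 dBFS.
Stage 2: -34.5 dBFS ≤ -3.7 dBFS, so stage 2 doesn't engage; make-up brings it to -28.5 dBFS.

-28.5 dBFS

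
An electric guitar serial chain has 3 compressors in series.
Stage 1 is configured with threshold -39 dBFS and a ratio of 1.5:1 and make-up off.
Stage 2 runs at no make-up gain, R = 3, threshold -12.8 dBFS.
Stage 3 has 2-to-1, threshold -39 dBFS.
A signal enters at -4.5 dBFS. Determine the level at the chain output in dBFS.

-27.5 dBFS

Stage 1: -4.5 dBFS is 34.5 dB over -39 dBFS; at 1.5:1 that becomes 23 dB over, giving -16 dBFS.
Stage 2: below threshold (-16 ≤ -12.8); passes unchanged; output -16 dBFS.
Stage 3: -16 dBFS is 23 dB over -39 dBFS; at 2:1 that becomes 11.5 dB over, giving -27.5 dBFS.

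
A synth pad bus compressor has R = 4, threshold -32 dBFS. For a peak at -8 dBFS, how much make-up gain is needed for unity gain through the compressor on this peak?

18 dB

Without make-up, output = threshold + overshoot/4 = -32 + 6 = -26 dBFS.
Gap to target: 18 dB.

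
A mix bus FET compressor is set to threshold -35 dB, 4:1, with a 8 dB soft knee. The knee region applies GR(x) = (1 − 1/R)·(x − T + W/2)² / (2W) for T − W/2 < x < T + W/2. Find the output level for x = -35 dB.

-35.75 dB

x − T + W/2 = -35 − (-35) + 4 = 4.
GR = (1 − 1/4) × 4² / 16 = 0.75 × 16 / 16 = 0.75 dB.
Output = -35 − 0.75 = -35.75 dB.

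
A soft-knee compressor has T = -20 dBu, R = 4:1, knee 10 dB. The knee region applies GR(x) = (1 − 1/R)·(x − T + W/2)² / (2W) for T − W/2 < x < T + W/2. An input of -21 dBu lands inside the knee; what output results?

-21.6 dBu

x − T + W/2 = -21 − (-20) + 5 = 4.
GR = (1 − 1/4) × 4² / 20 = 0.75 × 16 / 20 = 0.6 dB.
Output = -21 − 0.6 = -21.6 dBu.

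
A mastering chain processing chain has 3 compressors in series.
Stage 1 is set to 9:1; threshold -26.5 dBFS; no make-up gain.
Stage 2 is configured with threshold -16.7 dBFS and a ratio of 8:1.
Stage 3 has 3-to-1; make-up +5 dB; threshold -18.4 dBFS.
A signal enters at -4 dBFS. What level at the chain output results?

Stage 1: 22.5 dB above -26.5 dBFS, reduced 9:1 to 2.5 dB above → -24 dBFS.
Stage 2: -24 dBFS is at or below the -16.7 dBFS threshold — no compression; output -24 dBFS.
Stage 3: below threshold (-24 ≤ -18.4); passes unchanged; make-up brings it to -19 dBFS.

-19 dBFS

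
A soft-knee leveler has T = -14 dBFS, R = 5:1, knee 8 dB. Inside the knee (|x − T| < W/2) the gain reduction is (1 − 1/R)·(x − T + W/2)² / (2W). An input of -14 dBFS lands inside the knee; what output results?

-14.8 dBFS

x − T + W/2 = -14 − (-14) + 4 = 4.
GR = (1 − 1/5) × 4² / 16 = 0.8 × 16 / 16 = 0.8 dB.
Output = -14 − 0.8 = -14.8 dBFS.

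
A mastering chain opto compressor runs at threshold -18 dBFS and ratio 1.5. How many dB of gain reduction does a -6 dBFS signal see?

4 dB

-6 dBFS exceeds the threshold by 12 dB.
A 1.5:1 ratio leaves 8 dB of that excess.
So the signal is attenuated by 12 − 8 = 4 dB.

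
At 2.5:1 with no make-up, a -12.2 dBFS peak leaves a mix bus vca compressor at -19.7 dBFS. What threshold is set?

Let T be the threshold. Output overshoot = (input overshoot)/R, so -19.7 − T = (-12.2 − T)/2.5.
2.5·(-19.7 − T) = -12.2 − T → 1.5·T = -49.25 − (-12.2) = -37.05.
T = -37.05/1.5 = -24.7 dBFS.

-24.7 dBFS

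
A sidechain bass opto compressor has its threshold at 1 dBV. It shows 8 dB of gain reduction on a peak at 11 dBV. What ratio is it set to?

5:1

Input overshoot = 11 − 1 = 10 dB.
Output overshoot = 10 − 8 = 2 dB.
Ratio = input overshoot / output overshoot = 10 / 2 = 5.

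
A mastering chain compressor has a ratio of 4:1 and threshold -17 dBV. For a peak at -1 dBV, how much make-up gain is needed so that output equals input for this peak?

12 dB

Without make-up, output = threshold + overshoot/4 = -17 + 4 = -13 dBV.
Gap to target: 12 dB.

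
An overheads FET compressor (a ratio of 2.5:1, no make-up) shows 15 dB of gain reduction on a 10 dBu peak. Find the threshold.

Gain reduction = 10 − (-5) = 15 dB; output overshoot = GR / (R − 1) = 15 / 1.5 = 10 dB.
Threshold = output − output overshoot = -5 − 10 = -15 dBu.

-15 dBu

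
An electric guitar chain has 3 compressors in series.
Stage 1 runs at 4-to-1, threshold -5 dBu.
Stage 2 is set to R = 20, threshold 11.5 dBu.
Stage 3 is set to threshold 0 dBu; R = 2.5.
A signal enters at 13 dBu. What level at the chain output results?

Stage 1: 13 dBu is 18 dB over -5 dBu; at 4:1 that becomes 4.5 dB over, giving -0.5 dBu.
Stage 2: below threshold (-0.5 ≤ 11.5); passes unchanged; output -0.5 dBu.
Stage 3: -0.5 dBu ≤ 0 dBu, so stage 3 doesn't engage; output -0.5 dBu.

-0.5 dBu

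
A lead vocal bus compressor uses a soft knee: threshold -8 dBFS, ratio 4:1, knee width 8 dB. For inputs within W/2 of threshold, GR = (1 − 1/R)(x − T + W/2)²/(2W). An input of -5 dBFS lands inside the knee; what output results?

-7.296875 dBFS

x − T + W/2 = -5 − (-8) + 4 = 7.
GR = (1 − 1/4) × 7² / 16 = 0.75 × 49 / 16 = 2.296875 dB.
Output = -5 − 2.296875 = -7.296875 dBFS.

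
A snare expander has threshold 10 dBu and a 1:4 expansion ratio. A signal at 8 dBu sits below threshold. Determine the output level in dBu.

Undershoot = 10 − 8 = 2 dB.
At 1:4, that expands to 8 dB under threshold.
Output = 10 − 8 = 2 dBu.

2 dBu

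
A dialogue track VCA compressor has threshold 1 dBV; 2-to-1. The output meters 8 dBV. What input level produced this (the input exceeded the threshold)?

15 dBV

Post-compression overshoot = 8 − 1 = 7 dB.
Input overshoot = R × output overshoot = 14 dB → input = 1 + 14 = 15 dBV.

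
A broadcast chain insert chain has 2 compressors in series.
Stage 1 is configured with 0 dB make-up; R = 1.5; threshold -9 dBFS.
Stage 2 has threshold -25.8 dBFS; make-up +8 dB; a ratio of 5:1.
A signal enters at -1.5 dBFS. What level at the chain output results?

Stage 1: 7.5 dB above -9 dBFS, reduced 1.5:1 to 5 dB above → -4 dBFS.
Stage 2: overshoot 21.8 dB → 21.8/5 = 4.36 dB → -21.44 dBFS; +8 dB make-up → -13.44 dBFS.

-13.44 dBFS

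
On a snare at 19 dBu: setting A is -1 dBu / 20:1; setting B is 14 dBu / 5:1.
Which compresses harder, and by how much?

A: overshoot 20 dB → output overshoot 1 dB → GR 19 dB.
B: overshoot 5 dB → output overshoot 1 dB → GR 4 dB.
Difference: 15 dB in favour of A.

A, by 15 dB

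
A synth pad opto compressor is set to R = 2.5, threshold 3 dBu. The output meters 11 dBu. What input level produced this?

That's 8 dB above the 3 dBu threshold.
Undo the ratio: input overshoot = 8 × 2.5 = 20 dB, giving input = 23 dBu.

23 dBu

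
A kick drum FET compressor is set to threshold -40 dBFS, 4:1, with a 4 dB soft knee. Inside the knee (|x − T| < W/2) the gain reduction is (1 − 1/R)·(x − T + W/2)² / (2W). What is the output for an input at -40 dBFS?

x − T + W/2 = -40 − (-40) + 2 = 2.
GR = (1 − 1/4) × 2² / 8 = 0.75 × 4 / 8 = 0.375 dB.
Output = -40 − 0.375 = -40.375 dBFS.

-40.375 dBFS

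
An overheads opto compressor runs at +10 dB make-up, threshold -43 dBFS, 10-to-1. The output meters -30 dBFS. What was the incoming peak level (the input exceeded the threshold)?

-13 dBFS

Stripping the +10 dB make-up gives -40 dBFS at the gain stage.
That's 3 dB above the -43 dBFS threshold.
Before 10:1 compression the overshoot was 3 × 10 = 30 dB, so input = -43 + 30 = -13 dBFS.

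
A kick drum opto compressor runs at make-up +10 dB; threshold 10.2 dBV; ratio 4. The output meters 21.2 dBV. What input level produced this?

Before make-up, the level was 21.2 − 10 = 11.2 dBV.
That's 1 dB above the 10.2 dBV threshold.
Input overshoot = R × output overshoot = 4 dB → input = 10.2 + 4 = 14.2 dBV.

14.2 dBV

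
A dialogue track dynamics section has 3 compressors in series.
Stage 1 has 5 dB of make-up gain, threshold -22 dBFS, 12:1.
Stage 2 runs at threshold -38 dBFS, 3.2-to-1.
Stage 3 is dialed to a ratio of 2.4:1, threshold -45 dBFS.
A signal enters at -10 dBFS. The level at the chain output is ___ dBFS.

-39.21875 dBFS

Stage 1: -10 dBFS is 12 dB over -22 dBFS; at 12:1 that becomes 1 dB over, giving -21 dBFS; +5 dB make-up → -16 dBFS.
Stage 2: -16 dBFS is 22 dB over -38 dBFS; at 3.2:1 that becomes 6.875 dB over, giving -31.125 dBFS.
Stage 3: overshoot 13.875 dB → 13.875/2.4 = 5.78125 dB → -39.21875 dBFS.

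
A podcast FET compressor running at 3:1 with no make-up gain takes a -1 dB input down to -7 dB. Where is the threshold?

-10 dB

Let T be the threshold. Output overshoot = (input overshoot)/R, so -7 − T = (-1 − T)/3.
3·(-7 − T) = -1 − T → 2·T = -21 − (-1) = -20.
T = -20/2 = -10 dB.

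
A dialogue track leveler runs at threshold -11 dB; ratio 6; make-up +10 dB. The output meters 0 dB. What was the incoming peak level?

Before make-up, the level was 0 − 10 = -10 dB.
Post-compression overshoot = -10 − (-11) = 1 dB.
Before 6:1 compression the overshoot was 1 × 6 = 6 dB, so input = -11 + 6 = -5 dB.

-5 dB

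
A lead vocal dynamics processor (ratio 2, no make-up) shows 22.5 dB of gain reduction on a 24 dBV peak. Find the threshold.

Input is 45 dB above T (since output overshoot × R = input overshoot: (1.5 − T)·2 = 24 − T gives T = -21 dBV).
Check: -21 + (24 − (-21))/2 = -21 + 22.5 = 1.5 dBV. ✓

-21 dBV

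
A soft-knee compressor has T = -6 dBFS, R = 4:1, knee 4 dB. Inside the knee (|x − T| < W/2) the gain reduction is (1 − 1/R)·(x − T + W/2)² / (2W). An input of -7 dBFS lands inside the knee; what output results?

-7.09375 dBFS

x − T + W/2 = -7 − (-6) + 2 = 1.
GR = (1 − 1/4) × 1² / 8 = 0.75 × 1 / 8 = 0.09375 dB.
Output = -7 − 0.09375 = -7.09375 dBFS.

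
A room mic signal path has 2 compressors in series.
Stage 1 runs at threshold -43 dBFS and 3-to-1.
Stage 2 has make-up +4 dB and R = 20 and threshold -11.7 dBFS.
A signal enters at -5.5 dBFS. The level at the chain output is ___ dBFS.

Stage 1: -5.5 dBFS is 37.5 dB over -43 dBFS; at 3:1 that becomes 12.5 dB over, giving -30.5 dBFS.
Stage 2: -30.5 dBFS ≤ -11.7 dBFS, so stage 2 doesn't engage; make-up brings it to -26.5 dBFS.

-26.5 dBFS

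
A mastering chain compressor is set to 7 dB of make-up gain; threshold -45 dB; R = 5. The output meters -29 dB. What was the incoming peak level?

Stripping the +7 dB make-up gives -36 dB at the gain stage.
Post-compression overshoot = -36 − (-45) = 9 dB.
Before 5:1 compression the overshoot was 9 × 5 = 45 dB, so input = -45 + 45 = 0 dB.

0 dB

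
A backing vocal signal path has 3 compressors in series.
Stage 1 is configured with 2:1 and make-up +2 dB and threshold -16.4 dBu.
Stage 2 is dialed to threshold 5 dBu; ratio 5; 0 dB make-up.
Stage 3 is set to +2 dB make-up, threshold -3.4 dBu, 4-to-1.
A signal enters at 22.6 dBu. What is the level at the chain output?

0.705 dBu

Stage 1: 22.6 dBu is 39 dB over -16.4 dBu; at 2:1 that becomes 19.5 dB over, giving 3.1 dBu; +2 dB make-up → 5.1 dBu.
Stage 2: overshoot 0.1 dB → 0.1/5 = 0.02 dB → 5.02 dBu.
Stage 3: overshoot 8.42 dB → 8.42/4 = 2.105 dB → -1.295 dBu; +2 dB make-up → 0.705 dBu.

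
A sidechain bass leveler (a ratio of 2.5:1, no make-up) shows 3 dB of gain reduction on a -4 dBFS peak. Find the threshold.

Input is 5 dB above T (since output overshoot × R = input overshoot: (-7 − T)·2.5 = -4 − T gives T = -9 dBFS).
Check: -9 + (-4 − (-9))/2.5 = -9 + 2 = -7 dBFS. ✓

-9 dBFS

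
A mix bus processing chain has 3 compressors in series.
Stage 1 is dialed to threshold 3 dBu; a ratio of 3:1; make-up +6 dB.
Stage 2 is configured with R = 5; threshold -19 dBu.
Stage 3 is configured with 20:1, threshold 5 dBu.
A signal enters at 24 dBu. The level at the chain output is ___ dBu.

Stage 1: overshoot 21 dB → 21/3 = 7 dB → 10 dBu; +6 dB make-up → 16 dBu.
Stage 2: 35 dB above -19 dBu, reduced 5:1 to 7 dB above → -12 dBu.
Stage 3: -12 dBu is at or below the 5 dBu threshold — no compression; output -12 dBu.

-12 dBu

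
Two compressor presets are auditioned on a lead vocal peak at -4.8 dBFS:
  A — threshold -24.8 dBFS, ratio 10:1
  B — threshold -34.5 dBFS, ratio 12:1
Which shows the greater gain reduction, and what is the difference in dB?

B, by 9.225 dB

A: overshoot 20 dB → output overshoot 2 dB → GR 18 dB.
B: overshoot 29.7 dB → output overshoot 2.475 dB → GR 27.225 dB.
B applies 9.225 dB more gain reduction.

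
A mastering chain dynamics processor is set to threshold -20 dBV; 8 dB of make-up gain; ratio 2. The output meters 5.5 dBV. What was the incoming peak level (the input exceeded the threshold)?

Before make-up, the level was 5.5 − 8 = -2.5 dBV.
The compressed level sits -2.5 − (-20) = 17.5 dB over threshold.
Undo the ratio: input overshoot = 17.5 × 2 = 35 dB, giving input = 15 dBV.

15 dBV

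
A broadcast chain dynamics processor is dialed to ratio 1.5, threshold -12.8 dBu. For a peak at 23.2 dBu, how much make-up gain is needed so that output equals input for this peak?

Without make-up, output = threshold + overshoot/1.5 = -12.8 + 24 = 11.2 dBu.
Gap to target: 12 dB.

12 dB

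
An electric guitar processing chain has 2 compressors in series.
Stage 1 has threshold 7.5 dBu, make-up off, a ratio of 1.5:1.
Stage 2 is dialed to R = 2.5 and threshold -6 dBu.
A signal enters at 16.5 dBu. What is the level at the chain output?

Stage 1: 9 dB above 7.5 dBu, reduced 1.5:1 to 6 dB above → 13.5 dBu.
Stage 2: 13.5 dBu is 19.5 dB over -6 dBu; at 2.5:1 that becomes 7.8 dB over, giving 1.8 dBu.

1.8 dBu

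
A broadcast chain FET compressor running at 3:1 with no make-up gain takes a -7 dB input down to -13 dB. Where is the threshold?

-16 dB

Let T be the threshold. Output overshoot = (input overshoot)/R, so -13 − T = (-7 − T)/3.
3·(-13 − T) = -7 − T → 2·T = -39 − (-7) = -32.
T = -32/2 = -16 dB.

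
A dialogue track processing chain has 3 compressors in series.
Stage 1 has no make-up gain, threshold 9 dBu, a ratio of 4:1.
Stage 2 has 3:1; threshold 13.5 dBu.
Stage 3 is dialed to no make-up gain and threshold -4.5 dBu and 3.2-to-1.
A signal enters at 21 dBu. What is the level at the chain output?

0.65625 dBu

Stage 1: 12 dB above 9 dBu, reduced 4:1 to 3 dB above → 12 dBu.
Stage 2: 12 dBu is at or below the 13.5 dBu threshold — no compression; output 12 dBu.
Stage 3: 12 dBu is 16.5 dB over -4.5 dBu; at 3.2:1 that becomes 5.15625 dB over, giving 0.65625 dBu.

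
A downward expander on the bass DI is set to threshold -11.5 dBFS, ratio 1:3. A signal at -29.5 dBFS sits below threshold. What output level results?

Below threshold, a 1:3 expander applies gain = (3−1)×(T − x) of attenuation.
(3−1) × 18 = 36 dB, so output = -29.5 − 36 = -65.5 dBFS.

-65.5 dBFS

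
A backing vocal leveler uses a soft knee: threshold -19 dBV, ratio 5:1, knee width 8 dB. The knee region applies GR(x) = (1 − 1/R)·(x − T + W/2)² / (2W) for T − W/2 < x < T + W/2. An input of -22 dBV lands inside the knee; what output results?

x − T + W/2 = -22 − (-19) + 4 = 1.
GR = (1 − 1/5) × 1² / 16 = 0.8 × 1 / 16 = 0.05 dB.
Output = -22 − 0.05 = -22.05 dBV.

-22.05 dBV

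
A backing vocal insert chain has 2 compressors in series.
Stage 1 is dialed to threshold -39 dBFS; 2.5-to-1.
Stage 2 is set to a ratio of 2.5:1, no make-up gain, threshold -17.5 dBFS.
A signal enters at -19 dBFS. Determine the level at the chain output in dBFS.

Stage 1: 20 dB above -39 dBFS, reduced 2.5:1 to 8 dB above → -31 dBFS.
Stage 2: -31 dBFS is at or below the -17.5 dBFS threshold — no compression; output -31 dBFS.

-31 dBFS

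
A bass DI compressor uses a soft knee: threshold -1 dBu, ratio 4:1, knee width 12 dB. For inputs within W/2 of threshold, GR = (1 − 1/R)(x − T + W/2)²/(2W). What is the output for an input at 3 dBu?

x − T + W/2 = 3 − (-1) + 6 = 10.
GR = (1 − 1/4) × 10² / 24 = 0.75 × 100 / 24 = 3.125 dB.
Output = 3 − 3.125 = -0.125 dBu.

-0.125 dBu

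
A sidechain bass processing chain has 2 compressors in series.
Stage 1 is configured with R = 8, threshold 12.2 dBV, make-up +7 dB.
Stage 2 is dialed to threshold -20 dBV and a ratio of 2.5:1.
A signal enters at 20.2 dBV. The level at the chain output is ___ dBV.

-3.92 dBV

Stage 1: overshoot 8 dB → 8/8 = 1 dB → 13.2 dBV; +7 dB make-up → 20.2 dBV.
Stage 2: overshoot 40.2 dB → 40.2/2.5 = 16.08 dB → -3.92 dBV.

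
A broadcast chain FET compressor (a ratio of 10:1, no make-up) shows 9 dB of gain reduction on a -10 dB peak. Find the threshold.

Gain reduction = -10 − (-19) = 9 dB; output overshoot = GR / (R − 1) = 9 / 9 = 1 dB.
Threshold = output − output overshoot = -19 − 1 = -20 dB.

-20 dB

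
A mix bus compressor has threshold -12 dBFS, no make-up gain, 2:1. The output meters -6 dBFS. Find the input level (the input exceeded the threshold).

0 dBFS

Post-compression overshoot = -6 − (-12) = 6 dB.
Input overshoot = R × output overshoot = 12 dB → input = -12 + 12 = 0 dBFS.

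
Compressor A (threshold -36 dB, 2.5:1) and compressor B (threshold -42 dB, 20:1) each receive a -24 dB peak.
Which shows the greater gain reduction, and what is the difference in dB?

A: overshoot 12 dB → output overshoot 4.8 dB → GR 7.2 dB.
B: overshoot 18 dB → output overshoot 0.9 dB → GR 17.1 dB.
B reduces 9.9 dB more.

B, by 9.9 dB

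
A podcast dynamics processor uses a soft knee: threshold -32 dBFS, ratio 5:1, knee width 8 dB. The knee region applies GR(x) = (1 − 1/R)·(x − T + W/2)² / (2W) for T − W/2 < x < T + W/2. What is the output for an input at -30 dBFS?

-31.8 dBFS

x − T + W/2 = -30 − (-32) + 4 = 6.
GR = (1 − 1/5) × 6² / 16 = 0.8 × 36 / 16 = 1.8 dB.
Output = -30 − 1.8 = -31.8 dBFS.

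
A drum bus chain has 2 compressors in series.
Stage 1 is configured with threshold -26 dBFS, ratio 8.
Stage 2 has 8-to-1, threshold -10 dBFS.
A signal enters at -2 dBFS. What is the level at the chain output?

-23 dBFS

Stage 1: -2 dBFS is 24 dB over -26 dBFS; at 8:1 that becomes 3 dB over, giving -23 dBFS.
Stage 2: -23 dBFS ≤ -10 dBFS, so stage 2 doesn't engage; output -23 dBFS.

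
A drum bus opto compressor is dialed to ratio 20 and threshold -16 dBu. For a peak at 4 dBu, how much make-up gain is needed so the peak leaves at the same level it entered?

Overshoot 20 dB → 20/20 = 1 dB after compression, so the compressed level is -16 + 1 = -15 dBu.
Make-up = target − compressed = 4 − (-15) = 19 dB.

19 dB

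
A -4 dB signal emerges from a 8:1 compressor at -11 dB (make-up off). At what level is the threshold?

Input is 8 dB above T (since output overshoot × R = input overshoot: (-11 − T)·8 = -4 − T gives T = -12 dB).
Check: -12 + (-4 − (-12))/8 = -12 + 1 = -11 dB. ✓

-12 dB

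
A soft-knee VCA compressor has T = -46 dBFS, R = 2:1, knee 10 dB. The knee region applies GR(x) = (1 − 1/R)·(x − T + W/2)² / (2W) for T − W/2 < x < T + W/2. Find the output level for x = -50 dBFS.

x − T + W/2 = -50 − (-46) + 5 = 1.
GR = (1 − 1/2) × 1² / 20 = 0.5 × 1 / 20 = 0.025 dB.
Output = -50 − 0.025 = -50.025 dBFS.

-50.025 dBFS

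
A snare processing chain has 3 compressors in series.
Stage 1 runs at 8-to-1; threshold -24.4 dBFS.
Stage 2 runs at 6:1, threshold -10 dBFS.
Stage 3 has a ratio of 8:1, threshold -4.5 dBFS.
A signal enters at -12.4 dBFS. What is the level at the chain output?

-22.9 dBFS

Stage 1: -12.4 dBFS is 12 dB over -24.4 dBFS; at 8:1 that becomes 1.5 dB over, giving -22.9 dBFS.
Stage 2: -22.9 dBFS is at or below the -10 dBFS threshold — no compression; output -22.9 dBFS.
Stage 3: -22.9 dBFS ≤ -4.5 dBFS, so stage 3 doesn't engage; output -22.9 dBFS.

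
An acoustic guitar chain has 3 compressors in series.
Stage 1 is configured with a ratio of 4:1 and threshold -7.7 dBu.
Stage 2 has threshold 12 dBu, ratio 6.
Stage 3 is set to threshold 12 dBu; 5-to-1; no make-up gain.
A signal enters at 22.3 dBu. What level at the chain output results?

-0.2 dBu

Stage 1: 30 dB above -7.7 dBu, reduced 4:1 to 7.5 dB above → -0.2 dBu.
Stage 2: -0.2 dBu is at or below the 12 dBu threshold — no compression; output -0.2 dBu.
Stage 3: below threshold (-0.2 ≤ 12); passes unchanged; output -0.2 dBu.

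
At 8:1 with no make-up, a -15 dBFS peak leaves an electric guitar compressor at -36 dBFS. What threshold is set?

Gain reduction = -15 − (-36) = 21 dB; output overshoot = GR / (R − 1) = 21 / 7 = 3 dB.
Threshold = output − output overshoot = -36 − 3 = -39 dBFS.

-39 dBFS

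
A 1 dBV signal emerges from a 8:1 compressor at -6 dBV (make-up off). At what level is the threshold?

Let T be the threshold. Output overshoot = (input overshoot)/R, so -6 − T = (1 − T)/8.
8·(-6 − T) = 1 − T → 7·T = -48 − 1 = -49.
T = -49/7 = -7 dBV.

-7 dBV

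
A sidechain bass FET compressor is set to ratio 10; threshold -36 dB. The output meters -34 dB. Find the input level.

That's 2 dB above the -36 dB threshold.
Undo the ratio: input overshoot = 2 × 10 = 20 dB, giving input = -16 dB.

-16 dB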